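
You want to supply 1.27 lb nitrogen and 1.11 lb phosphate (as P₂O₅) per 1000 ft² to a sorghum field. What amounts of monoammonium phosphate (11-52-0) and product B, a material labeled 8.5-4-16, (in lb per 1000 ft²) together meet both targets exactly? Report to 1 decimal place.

With a, b = lb per 1000 ft² of monoammonium phosphate and product B:
N: 0.11·a + 0.085·b = 1.27
P₂O₅: 0.52·a + 0.04·b = 1.11
From row1: a = (1.27 − 0.085·b) / 0.11.
Into row2: 0.52·(1.27 − 0.085·b)/0.11 + 0.04·b = 1.11 → b = 13.5251, a = 1.09422.

1.1 lb monoammonium phosphate, 13.5 lb product B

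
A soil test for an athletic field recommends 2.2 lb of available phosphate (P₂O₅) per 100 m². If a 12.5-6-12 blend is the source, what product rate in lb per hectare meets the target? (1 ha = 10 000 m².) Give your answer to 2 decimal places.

Product per 100 m² = 2.2 / 6% = 36.6667 lb.
Convert to per hectare: 36.6667 × 100 = 3666.667 lb.

3666.67 lb of product per hectare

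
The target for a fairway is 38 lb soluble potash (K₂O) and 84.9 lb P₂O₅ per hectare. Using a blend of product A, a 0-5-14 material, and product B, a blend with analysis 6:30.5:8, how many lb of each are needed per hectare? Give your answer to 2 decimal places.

Let a = lb of product A, b = lb of product B (per hectare).
K₂O: 0.14·a + 0.08·b = 38
P₂O₅: 0.05·a + 0.305·b = 84.9
From row1: a = (38 − 0.08·b) / 0.14.
Into row2: 0.05·(38 − 0.08·b)/0.14 + 0.305·b = 84.9 → b = 258.036, a = 123.979.

123.98 lb product A, 258.04 lb product B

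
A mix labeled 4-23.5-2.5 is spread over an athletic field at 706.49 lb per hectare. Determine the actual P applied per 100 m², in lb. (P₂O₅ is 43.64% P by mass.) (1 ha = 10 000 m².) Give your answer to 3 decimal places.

0.725 lb P per hundred sq m

P₂O₅ per hectare = 706.49 × 23.5% = 166.025 lb.
Elemental P = 166.025 × 0.4364 = 72.4534 lb per hectare.
Convert to per 100 m²: 72.4534 × 0.01 = 0.724534 lb.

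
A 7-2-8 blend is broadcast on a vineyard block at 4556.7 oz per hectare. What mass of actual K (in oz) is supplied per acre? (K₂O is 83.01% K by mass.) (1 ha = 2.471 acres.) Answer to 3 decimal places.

122.461 oz K per acre

K₂O per hectare = 4556.7 × 8% = 364.536 oz.
Elemental K = 364.536 × 0.8301 = 302.601 oz per hectare.
Convert to per acre: 302.601 × 0.404694 = 122.4611 oz.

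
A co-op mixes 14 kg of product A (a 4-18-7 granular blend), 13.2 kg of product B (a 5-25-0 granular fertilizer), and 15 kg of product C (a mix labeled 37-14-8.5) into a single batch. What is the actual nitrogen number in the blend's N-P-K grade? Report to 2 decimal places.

16.04% N

Total mass = 14 + 13.2 + 15 = 42.2 kg.
N mass = 4%×14 + 5%×13.2 + 37%×15 = 6.77 kg.
% N = 6.77 / 42.2 = 16.0427%.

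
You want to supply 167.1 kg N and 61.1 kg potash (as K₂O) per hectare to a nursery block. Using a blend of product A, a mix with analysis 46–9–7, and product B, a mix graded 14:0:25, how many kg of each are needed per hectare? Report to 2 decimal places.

With a, b = kg per hectare of product A and product B:
N: 0.46·a + 0.14·b = 167.1
K₂O: 0.07·a + 0.25·b = 61.1
Solving simultaneously: a = 315.789, b = 155.979.

315.79 kg product A, 155.98 kg product B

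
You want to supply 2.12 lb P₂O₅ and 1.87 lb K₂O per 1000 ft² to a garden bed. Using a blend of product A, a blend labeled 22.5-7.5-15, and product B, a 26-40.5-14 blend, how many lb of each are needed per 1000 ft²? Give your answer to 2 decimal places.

9.17 lb product A, 3.54 lb product B

Let a = lb of product A, b = lb of product B (per 1000 ft²).
P₂O₅: 0.075·a + 0.405·b = 2.12
K₂O: 0.15·a + 0.14·b = 1.87
From row1: a = (2.12 − 0.405·b) / 0.075.
Into row2: 0.15·(2.12 − 0.405·b)/0.075 + 0.14·b = 1.87 → b = 3.53731, a = 9.16517.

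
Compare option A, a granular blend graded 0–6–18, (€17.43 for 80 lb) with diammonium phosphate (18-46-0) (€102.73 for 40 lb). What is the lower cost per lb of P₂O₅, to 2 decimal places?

€3.63 per lb P₂O₅ (option A)

option A: P₂O₅ per bag = 80 × 6% = 4.8 lb; cost = 17.43 / 4.8 = €3.6313/lb P₂O₅.
diammonium phosphate: P₂O₅ per bag = 40 × 46% = 18.4 lb; cost = 102.73 / 18.4 = €5.5832/lb P₂O₅.
option A is cheaper.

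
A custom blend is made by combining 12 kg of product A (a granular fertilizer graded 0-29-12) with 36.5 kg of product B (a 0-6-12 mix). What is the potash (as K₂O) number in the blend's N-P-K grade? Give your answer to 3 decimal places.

12.000% K₂O

Total mass = 12 + 36.5 = 48.5 kg.
K₂O mass = 12%×12 + 12%×36.5 = 5.82 kg.
% K₂O = 5.82 / 48.5 = 12%.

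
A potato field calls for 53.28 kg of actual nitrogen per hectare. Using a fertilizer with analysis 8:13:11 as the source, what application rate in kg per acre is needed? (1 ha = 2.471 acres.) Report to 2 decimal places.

269.53 kg of product per acre

Product per hectare = 53.28 / 8% = 666 kg.
Convert to per acre: 666 × 0.404694 = 269.527 kg.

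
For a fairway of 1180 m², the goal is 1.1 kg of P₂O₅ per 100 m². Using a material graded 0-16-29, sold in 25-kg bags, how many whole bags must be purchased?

Product per 100 m² = 1.1 / 16% = 6.875 kg.
Total product = 6.875 × 1180 / 100 = 81.125 kg.
Bags = ⌈81.125 / 25⌉ = 4.

4 bags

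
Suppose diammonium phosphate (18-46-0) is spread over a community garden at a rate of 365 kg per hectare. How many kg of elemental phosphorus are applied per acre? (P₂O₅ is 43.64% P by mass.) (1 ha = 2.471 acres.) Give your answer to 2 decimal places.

29.65 kg P per acre

P₂O₅ per hectare = 365 × 46% = 167.9 kg.
Elemental P = 167.9 × 0.4364 = 73.2716 kg per hectare.
Convert to per acre: 73.2716 × 0.404694 = 29.6526 kg.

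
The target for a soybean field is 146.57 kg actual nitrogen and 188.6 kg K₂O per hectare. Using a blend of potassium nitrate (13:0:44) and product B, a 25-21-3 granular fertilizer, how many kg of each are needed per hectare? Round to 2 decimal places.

Per-hectare balance (a = potassium nitrate, b = product B):
N: 0.13·a + 0.25·b = 146.57
K₂O: 0.44·a + 0.03·b = 188.6
Eliminate a: (row1) − 0.13/0.44·(row2) → 0.241136·b = 90.8473, so b = 376.746.
Back-substitute: a = (146.57 − 0.25·376.746) / 0.13 = 402.949.

402.95 kg potassium nitrate, 376.75 kg product B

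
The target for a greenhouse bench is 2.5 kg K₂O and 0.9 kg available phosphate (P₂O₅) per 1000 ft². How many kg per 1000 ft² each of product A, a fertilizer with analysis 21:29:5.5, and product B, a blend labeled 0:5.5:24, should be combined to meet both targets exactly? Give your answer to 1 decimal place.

1.2 kg product A, 10.1 kg product B

Let a = kg of product A, b = kg of product B (per 1000 ft²).
K₂O: 0.055·a + 0.24·b = 2.5
P₂O₅: 0.29·a + 0.055·b = 0.9
Eliminate a: (row1) − 0.055/0.29·(row2) → 0.229569·b = 2.32931, so b = 10.1465.
Back-substitute: a = (2.5 − 0.24·10.1465) / 0.055 = 1.17912.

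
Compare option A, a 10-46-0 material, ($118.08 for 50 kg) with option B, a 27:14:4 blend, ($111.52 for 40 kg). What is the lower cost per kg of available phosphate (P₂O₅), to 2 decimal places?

option A: P₂O₅ per bag = 50 × 46% = 23 kg; cost = 118.08 / 23 = $5.1339/kg P₂O₅.
option B: P₂O₅ per bag = 40 × 14% = 5.6 kg; cost = 111.52 / 5.6 = $19.9143/kg P₂O₅.
option A is cheaper.

$5.13 per kg P₂O₅ (option A)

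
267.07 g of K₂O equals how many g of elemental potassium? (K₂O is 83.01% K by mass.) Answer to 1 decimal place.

K = 267.07 × 0.8301 = 221.695 g.

221.7 g K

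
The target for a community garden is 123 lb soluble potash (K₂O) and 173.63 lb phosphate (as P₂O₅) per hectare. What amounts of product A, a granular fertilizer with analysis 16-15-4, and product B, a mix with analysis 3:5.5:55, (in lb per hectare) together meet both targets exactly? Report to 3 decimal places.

1105.000 lb product A, 143.273 lb product B

With a, b = lb per hectare of product A and product B:
K₂O: 0.04·a + 0.55·b = 123
P₂O₅: 0.15·a + 0.055·b = 173.63
Solving simultaneously: a = 1105, b = 143.2727.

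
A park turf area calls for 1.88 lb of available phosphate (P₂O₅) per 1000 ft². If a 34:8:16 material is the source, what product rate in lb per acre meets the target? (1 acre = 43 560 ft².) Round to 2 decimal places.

Product per 1000 ft² = 1.88 / 8% = 23.5 lb.
Convert to per acre: 23.5 × 43.56 = 1023.66 lb.

1023.66 lb of product per acre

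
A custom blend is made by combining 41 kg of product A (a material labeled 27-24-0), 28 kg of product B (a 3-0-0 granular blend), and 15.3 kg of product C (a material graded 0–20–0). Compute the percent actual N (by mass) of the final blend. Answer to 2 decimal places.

14.13% N

Total mass = 41 + 28 + 15.3 = 84.3 kg.
N mass = 27%×41 + 3%×28 + 0%×15.3 = 11.91 kg.
% N = 11.91 / 84.3 = 14.1281%.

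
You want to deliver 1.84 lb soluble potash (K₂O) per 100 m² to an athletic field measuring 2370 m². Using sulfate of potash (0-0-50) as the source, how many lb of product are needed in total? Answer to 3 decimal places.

Product per 100 m² = 1.84 / 50% = 3.68 lb.
Total product = 3.68 × 2370 / 100 = 87.216 lb.

87.216 lb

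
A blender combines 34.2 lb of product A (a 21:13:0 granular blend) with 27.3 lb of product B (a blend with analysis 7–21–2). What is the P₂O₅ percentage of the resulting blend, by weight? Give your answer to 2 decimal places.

16.55% P₂O₅

Total mass = 34.2 + 27.3 = 61.5 lb.
P₂O₅ mass = 13%×34.2 + 21%×27.3 = 10.179 lb.
% P₂O₅ = 10.179 / 61.5 = 16.5512%.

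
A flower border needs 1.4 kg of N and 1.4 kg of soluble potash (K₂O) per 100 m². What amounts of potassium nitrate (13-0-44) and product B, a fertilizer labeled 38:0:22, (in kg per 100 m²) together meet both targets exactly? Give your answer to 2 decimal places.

1.62 kg potassium nitrate, 3.13 kg product B

With a, b = kg per 100 m² of potassium nitrate and product B:
N: 0.13·a + 0.38·b = 1.4
K₂O: 0.44·a + 0.22·b = 1.4
Solving simultaneously: a = 1.61616, b = 3.13131.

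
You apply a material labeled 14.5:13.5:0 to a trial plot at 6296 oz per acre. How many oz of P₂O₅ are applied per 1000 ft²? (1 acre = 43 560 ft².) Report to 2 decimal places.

19.51 oz P₂O₅ per thousand sq ft

P₂O₅ per acre = 6296 × 13.5% = 849.96 oz.
Convert to per 1000 ft²: 849.96 × 0.0229568 = 19.5124 oz.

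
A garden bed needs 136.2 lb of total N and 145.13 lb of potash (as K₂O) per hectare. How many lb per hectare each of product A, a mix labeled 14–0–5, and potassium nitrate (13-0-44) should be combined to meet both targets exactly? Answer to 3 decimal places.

With a, b = lb per hectare of product A and potassium nitrate:
N: 0.14·a + 0.13·b = 136.2
K₂O: 0.05·a + 0.44·b = 145.13
Eliminate b: (row1) − 0.13/0.44·(row2) → 0.125227·a = 93.3207, so a = 745.2105.
Then b = (145.13 − 0.05·745.2105) / 0.44 = 245.1579.

745.211 lb product A, 245.158 lb potassium nitrate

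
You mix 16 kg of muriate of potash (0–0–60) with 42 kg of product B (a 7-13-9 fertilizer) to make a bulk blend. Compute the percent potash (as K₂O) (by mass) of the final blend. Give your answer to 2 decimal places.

Total mass = 16 + 42 = 58 kg.
K₂O mass = 60%×16 + 9%×42 = 13.38 kg.
% K₂O = 13.38 / 58 = 23.069%.

23.07% K₂O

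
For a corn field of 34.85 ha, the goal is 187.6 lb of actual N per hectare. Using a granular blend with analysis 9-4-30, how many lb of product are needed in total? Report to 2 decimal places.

Product per hectare = 187.6 / 9% = 2084.44 lb.
Total product = 2084.44 × 34.85 = 72642.889 lb.

72642.89 lb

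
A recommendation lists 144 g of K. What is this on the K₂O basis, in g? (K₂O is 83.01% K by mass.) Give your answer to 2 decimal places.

173.47 g K₂O

K₂O = 144 / 0.8301 = 173.473 g.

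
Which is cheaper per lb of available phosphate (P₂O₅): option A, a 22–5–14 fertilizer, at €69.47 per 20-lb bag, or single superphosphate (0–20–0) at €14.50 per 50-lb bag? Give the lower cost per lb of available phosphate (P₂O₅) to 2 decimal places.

option A: P₂O₅ per bag = 20 × 5% = 1 lb; cost = 69.47 / 1 = €69.4700/lb P₂O₅.
single superphosphate: P₂O₅ per bag = 50 × 20% = 10 lb; cost = 14.50 / 10 = €1.4500/lb P₂O₅.
single superphosphate is cheaper.

€1.45 per lb P₂O₅ (single superphosphate)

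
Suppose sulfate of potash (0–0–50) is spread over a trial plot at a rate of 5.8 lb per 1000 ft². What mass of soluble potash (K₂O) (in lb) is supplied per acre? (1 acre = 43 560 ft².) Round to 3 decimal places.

126.324 lb K₂O per acre

K₂O per 1000 ft² = 5.8 × 50% = 2.9 lb.
Convert to per acre: 2.9 × 43.56 = 126.324 lb.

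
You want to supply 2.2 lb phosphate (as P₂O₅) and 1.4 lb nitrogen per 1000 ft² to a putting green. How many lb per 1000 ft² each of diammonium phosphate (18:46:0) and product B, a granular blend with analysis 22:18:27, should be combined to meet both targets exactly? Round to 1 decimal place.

3.4 lb diammonium phosphate, 3.6 lb product B

Per-1000 ft² balance (a = diammonium phosphate, b = product B):
P₂O₅: 0.46·a + 0.18·b = 2.2
N: 0.18·a + 0.22·b = 1.4
Eliminate b: (row1) − 0.18/0.22·(row2) → 0.312727·a = 1.05455, so a = 3.37209.
Then b = (1.4 − 0.18·3.37209) / 0.22 = 3.60465.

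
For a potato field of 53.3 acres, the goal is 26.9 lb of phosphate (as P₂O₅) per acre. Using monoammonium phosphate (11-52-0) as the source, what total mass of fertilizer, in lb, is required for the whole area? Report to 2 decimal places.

2757.25 lb

Product per acre = 26.9 / 52% = 51.7308 lb.
Total product = 51.7308 × 53.3 = 2757.25 lb.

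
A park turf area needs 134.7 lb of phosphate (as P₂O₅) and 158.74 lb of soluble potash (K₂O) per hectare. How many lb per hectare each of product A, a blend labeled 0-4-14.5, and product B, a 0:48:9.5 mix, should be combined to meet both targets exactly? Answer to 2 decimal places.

With a, b = lb per hectare of product A and product B:
P₂O₅: 0.04·a + 0.48·b = 134.7
K₂O: 0.145·a + 0.095·b = 158.74
Eliminate a: (row1) − 0.04/0.145·(row2) → 0.453793·b = 90.9097, so b = 200.333.
Back-substitute: a = (134.7 − 0.48·200.333) / 0.04 = 963.506.

963.51 lb product A, 200.33 lb product B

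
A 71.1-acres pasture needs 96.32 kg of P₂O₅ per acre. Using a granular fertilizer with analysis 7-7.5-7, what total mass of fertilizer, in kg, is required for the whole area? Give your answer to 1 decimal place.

Product per acre = 96.32 / 7.5% = 1284.27 kg.
Total product = 1284.27 × 71.1 = 91311.36 kg.

91311.4 kg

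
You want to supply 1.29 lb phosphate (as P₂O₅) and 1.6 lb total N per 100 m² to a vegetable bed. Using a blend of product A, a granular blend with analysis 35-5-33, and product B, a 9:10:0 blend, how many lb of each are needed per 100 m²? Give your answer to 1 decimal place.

1.4 lb product A, 12.2 lb product B

Per-100 m² balance (a = product A, b = product B):
P₂O₅: 0.05·a + 0.1·b = 1.29
N: 0.35·a + 0.09·b = 1.6
Eliminate a: (row1) − 0.05/0.35·(row2) → 0.0871429·b = 1.06143, so b = 12.1803.
Back-substitute: a = (1.29 − 0.1·12.1803) / 0.05 = 1.43934.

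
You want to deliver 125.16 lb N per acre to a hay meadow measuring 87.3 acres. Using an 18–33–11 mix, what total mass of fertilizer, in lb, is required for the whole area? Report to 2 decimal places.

60702.60 lb

Product per acre = 125.16 / 18% = 695.333 lb.
Total product = 695.333 × 87.3 = 60702.6 lb.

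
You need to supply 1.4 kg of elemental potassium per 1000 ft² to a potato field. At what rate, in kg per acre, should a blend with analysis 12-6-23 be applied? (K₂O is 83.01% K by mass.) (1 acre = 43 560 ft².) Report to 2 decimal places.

319.42 kg of product per acre

As K₂O: 1.4 / 0.8301 = 1.68654 kg per 1000 ft².
Product per 1000 ft² = 1.68654 / 23% = 7.3328 kg.
Convert to per acre: 7.3328 × 43.56 = 319.417 kg.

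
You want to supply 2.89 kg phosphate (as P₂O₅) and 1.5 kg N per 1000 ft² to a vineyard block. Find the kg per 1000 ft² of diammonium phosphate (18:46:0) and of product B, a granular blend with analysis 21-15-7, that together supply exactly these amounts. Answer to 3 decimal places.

Per-1000 ft² balance (a = diammonium phosphate, b = product B):
P₂O₅: 0.46·a + 0.15·b = 2.89
N: 0.18·a + 0.21·b = 1.5
Solving simultaneously: a = 5.48707, b = 2.43966.

5.487 kg diammonium phosphate, 2.440 kg product B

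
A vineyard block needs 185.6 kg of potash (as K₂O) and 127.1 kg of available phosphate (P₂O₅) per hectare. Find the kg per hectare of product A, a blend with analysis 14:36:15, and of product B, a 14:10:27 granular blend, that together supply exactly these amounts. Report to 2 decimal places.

Per-hectare balance (a = product A, b = product B):
K₂O: 0.15·a + 0.27·b = 185.6
P₂O₅: 0.36·a + 0.1·b = 127.1
Eliminate b: (row1) − 0.27/0.1·(row2) → -0.822·a = -157.57, so a = 191.691.
Then b = (127.1 − 0.36·191.691) / 0.1 = 580.912.

191.69 kg product A, 580.91 kg product B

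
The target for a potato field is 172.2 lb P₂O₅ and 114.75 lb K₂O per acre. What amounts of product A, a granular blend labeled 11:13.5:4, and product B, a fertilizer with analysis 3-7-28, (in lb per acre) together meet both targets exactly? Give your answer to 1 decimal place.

Let a = lb of product A, b = lb of product B (per acre).
P₂O₅: 0.135·a + 0.07·b = 172.2
K₂O: 0.04·a + 0.28·b = 114.75
From row1: a = (172.2 − 0.07·b) / 0.135.
Into row2: 0.04·(172.2 − 0.07·b)/0.135 + 0.28·b = 114.75 → b = 245.807, a = 1148.1.

1148.1 lb product A, 245.8 lb product B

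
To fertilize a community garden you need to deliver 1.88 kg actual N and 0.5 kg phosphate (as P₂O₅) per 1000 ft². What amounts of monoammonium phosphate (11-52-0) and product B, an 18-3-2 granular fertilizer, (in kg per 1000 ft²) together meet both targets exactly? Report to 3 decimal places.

0.372 kg monoammonium phosphate, 10.217 kg product B

Let a = kg of monoammonium phosphate, b = kg of product B (per 1000 ft²).
N: 0.11·a + 0.18·b = 1.88
P₂O₅: 0.52·a + 0.03·b = 0.5
Eliminate a: (row1) − 0.11/0.52·(row2) → 0.173654·b = 1.77423, so b = 10.2171.
Back-substitute: a = (1.88 − 0.18·10.2171) / 0.11 = 0.372093.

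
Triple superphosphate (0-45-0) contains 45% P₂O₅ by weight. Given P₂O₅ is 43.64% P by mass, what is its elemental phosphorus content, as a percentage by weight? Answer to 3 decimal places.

%P = 45 × 0.4364 = 19.638%.

19.638% P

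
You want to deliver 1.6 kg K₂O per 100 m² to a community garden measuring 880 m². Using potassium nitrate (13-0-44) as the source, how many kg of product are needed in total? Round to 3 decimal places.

Product per 100 m² = 1.6 / 44% = 3.63636 kg.
Total product = 3.63636 × 880 / 100 = 32 kg.

32.000 kg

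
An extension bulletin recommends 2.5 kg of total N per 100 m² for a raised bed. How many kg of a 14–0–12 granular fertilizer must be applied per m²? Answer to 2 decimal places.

Product per 100 m² = 2.5 / 14% = 17.8571 kg.
Convert to per m²: 17.8571 × 0.01 = 0.178571 kg.

0.18 kg of product per sq m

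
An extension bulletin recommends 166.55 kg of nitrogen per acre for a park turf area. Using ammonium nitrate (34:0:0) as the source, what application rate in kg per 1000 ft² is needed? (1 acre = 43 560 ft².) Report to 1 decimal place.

Product per acre = 166.55 / 34% = 489.853 kg.
Convert to per 1000 ft²: 489.853 × 0.0229568 = 11.2455 kg.

11.2 kg of product per thousand sq ft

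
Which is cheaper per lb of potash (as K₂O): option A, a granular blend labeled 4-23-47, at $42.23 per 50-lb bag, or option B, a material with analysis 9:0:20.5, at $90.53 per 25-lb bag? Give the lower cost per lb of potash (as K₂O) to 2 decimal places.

$1.80 per lb K₂O (option A)

option A: K₂O per bag = 50 × 47% = 23.5 lb; cost = 42.23 / 23.5 = $1.7970/lb K₂O.
option B: K₂O per bag = 25 × 20.5% = 5.125 lb; cost = 90.53 / 5.125 = $17.6644/lb K₂O.
option A is cheaper.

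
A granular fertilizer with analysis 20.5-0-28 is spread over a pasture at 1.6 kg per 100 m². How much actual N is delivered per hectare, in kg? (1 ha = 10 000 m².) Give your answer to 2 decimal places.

nitrogen per 100 m² = 1.6 × 20.5% = 0.328 kg.
Convert to per hectare: 0.328 × 100 = 32.8 kg.

32.80 kg N per hectare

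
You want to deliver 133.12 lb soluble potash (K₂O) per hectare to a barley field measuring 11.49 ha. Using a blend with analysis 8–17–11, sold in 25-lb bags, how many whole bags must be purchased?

Product per hectare = 133.12 / 11% = 1210.18 lb.
Total product = 1210.18 × 11.49 = 13905 lb.
Bags = ⌈13905 / 25⌉ = 557.

557 bags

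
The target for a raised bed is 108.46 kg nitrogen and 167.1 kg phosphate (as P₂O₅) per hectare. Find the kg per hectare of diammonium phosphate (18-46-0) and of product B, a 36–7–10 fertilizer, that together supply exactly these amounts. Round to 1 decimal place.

343.6 kg diammonium phosphate, 129.5 kg product B

Per-hectare balance (a = diammonium phosphate, b = product B):
N: 0.18·a + 0.36·b = 108.46
P₂O₅: 0.46·a + 0.07·b = 167.1
Eliminate a: (row1) − 0.18/0.46·(row2) → 0.332609·b = 43.073, so b = 129.501.
Back-substitute: a = (108.46 − 0.36·129.501) / 0.18 = 343.554.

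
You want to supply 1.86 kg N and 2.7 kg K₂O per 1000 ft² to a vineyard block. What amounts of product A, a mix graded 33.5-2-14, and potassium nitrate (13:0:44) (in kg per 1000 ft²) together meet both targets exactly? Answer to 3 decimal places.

3.618 kg product A, 4.985 kg potassium nitrate

Let a = kg of product A, b = kg of potassium nitrate (per 1000 ft²).
N: 0.335·a + 0.13·b = 1.86
K₂O: 0.14·a + 0.44·b = 2.7
From row1: a = (1.86 − 0.13·b) / 0.335.
Into row2: 0.14·(1.86 − 0.13·b)/0.335 + 0.44·b = 2.7 → b = 4.98529, a = 3.61765.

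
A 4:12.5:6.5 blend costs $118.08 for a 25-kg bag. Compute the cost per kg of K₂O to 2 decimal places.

$72.66 per kg K₂O

K₂O in bag = 25 × 6.5% = 1.625 kg.
Cost per kg K₂O = $118.08 / 1.625 = $72.6646.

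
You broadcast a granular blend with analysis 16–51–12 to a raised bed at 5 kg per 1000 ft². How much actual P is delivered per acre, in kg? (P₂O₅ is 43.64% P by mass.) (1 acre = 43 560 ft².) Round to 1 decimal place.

48.5 kg P per acre

P₂O₅ per 1000 ft² = 5 × 51% = 2.55 kg.
Elemental P = 2.55 × 0.4364 = 1.11282 kg per 1000 ft².
Convert to per acre: 1.11282 × 43.56 = 48.4744 kg.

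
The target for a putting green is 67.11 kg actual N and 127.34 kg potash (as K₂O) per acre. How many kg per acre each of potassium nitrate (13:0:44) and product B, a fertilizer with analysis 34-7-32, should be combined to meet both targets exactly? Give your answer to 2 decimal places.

Let a = kg of potassium nitrate, b = kg of product B (per acre).
N: 0.13·a + 0.34·b = 67.11
K₂O: 0.44·a + 0.32·b = 127.34
Solving simultaneously: a = 202.041, b = 120.131.

202.04 kg potassium nitrate, 120.13 kg product B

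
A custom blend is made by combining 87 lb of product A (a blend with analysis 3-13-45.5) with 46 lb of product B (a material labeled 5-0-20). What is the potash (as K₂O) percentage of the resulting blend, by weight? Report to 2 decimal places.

Total mass = 87 + 46 = 133 lb.
K₂O mass = 45.5%×87 + 20%×46 = 48.785 lb.
% K₂O = 48.785 / 133 = 36.6805%.

36.68% K₂O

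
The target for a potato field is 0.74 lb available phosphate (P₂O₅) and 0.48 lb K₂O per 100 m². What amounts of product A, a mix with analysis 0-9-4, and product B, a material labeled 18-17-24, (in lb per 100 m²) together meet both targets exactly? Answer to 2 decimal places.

Per-100 m² balance (a = product A, b = product B):
P₂O₅: 0.09·a + 0.17·b = 0.74
K₂O: 0.04·a + 0.24·b = 0.48
Solving simultaneously: a = 6.48649, b = 0.918919.

6.49 lb product A, 0.92 lb product B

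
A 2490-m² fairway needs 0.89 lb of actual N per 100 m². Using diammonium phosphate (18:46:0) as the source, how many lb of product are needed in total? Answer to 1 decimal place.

123.1 lb

Product per 100 m² = 0.89 / 18% = 4.94444 lb.
Total product = 4.94444 × 2490 / 100 = 123.117 lb.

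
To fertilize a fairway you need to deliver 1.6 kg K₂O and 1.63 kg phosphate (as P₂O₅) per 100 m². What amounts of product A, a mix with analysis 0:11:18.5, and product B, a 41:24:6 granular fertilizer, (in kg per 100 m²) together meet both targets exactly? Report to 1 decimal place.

7.6 kg product A, 3.3 kg product B

With a, b = kg per 100 m² of product A and product B:
K₂O: 0.185·a + 0.06·b = 1.6
P₂O₅: 0.11·a + 0.24·b = 1.63
From row1: a = (1.6 − 0.06·b) / 0.185.
Into row2: 0.11·(1.6 − 0.06·b)/0.185 + 0.24·b = 1.63 → b = 3.32143, a = 7.57143.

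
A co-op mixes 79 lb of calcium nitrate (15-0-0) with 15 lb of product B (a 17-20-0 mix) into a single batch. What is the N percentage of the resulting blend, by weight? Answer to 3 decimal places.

Total mass = 79 + 15 = 94 lb.
N mass = 15%×79 + 17%×15 = 14.4 lb.
% N = 14.4 / 94 = 15.3191%.

15.319% N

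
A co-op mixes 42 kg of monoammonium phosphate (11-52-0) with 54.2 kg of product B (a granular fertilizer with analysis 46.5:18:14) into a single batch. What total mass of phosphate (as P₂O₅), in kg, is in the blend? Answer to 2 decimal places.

31.60 kg P₂O₅

P₂O₅ mass = 52%×42 + 18%×54.2 = 31.596 kg.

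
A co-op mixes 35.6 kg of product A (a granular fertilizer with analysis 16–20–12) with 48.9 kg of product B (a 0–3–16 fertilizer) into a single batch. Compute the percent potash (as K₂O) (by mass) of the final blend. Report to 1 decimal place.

Total mass = 35.6 + 48.9 = 84.5 kg.
K₂O mass = 12%×35.6 + 16%×48.9 = 12.096 kg.
% K₂O = 12.096 / 84.5 = 14.3148%.

14.3% K₂O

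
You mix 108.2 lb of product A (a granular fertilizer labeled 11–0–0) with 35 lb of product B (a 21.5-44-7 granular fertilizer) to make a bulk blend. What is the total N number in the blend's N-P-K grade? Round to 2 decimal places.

Total mass = 108.2 + 35 = 143.2 lb.
N mass = 11%×108.2 + 21.5%×35 = 19.427 lb.
% N = 19.427 / 143.2 = 13.5663%.

13.57% N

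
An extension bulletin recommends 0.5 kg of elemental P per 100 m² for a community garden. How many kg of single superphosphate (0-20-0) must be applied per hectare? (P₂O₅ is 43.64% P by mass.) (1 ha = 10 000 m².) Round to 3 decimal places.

572.869 kg of product per hectare

As P₂O₅: 0.5 / 0.4364 = 1.14574 kg per 100 m².
Product per 100 m² = 1.14574 / 20% = 5.72869 kg.
Convert to per hectare: 5.72869 × 100 = 572.8689 kg.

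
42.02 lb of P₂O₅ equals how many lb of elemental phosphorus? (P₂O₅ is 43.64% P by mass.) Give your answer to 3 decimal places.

18.338 lb P

P = 42.02 × 0.4364 = 18.3375 lb.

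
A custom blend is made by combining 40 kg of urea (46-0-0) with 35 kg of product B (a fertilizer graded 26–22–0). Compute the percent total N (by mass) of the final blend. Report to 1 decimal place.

Total mass = 40 + 35 = 75 kg.
N mass = 46%×40 + 26%×35 = 27.5 kg.
% N = 27.5 / 75 = 36.6667%.

36.7% N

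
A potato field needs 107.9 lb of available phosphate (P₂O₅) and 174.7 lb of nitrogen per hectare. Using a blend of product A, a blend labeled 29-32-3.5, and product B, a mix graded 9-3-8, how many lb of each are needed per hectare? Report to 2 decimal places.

Per-hectare balance (a = product A, b = product B):
P₂O₅: 0.32·a + 0.03·b = 107.9
N: 0.29·a + 0.09·b = 174.7
Eliminate b: (row1) − 0.03/0.09·(row2) → 0.223333·a = 49.6667, so a = 222.388.
Then b = (174.7 − 0.29·222.388) / 0.09 = 1224.527.

222.39 lb product A, 1224.53 lb product B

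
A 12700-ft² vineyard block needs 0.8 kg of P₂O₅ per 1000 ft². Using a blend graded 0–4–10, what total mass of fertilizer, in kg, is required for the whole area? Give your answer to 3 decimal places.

254.000 kg

Product per 1000 ft² = 0.8 / 4% = 20 kg.
Total product = 20 × 12700 / 1000 = 254 kg.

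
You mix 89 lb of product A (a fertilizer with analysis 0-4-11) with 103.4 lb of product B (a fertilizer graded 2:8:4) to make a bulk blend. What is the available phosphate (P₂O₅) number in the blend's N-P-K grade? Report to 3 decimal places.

6.150% P₂O₅

Total mass = 89 + 103.4 = 192.4 lb.
P₂O₅ mass = 4%×89 + 8%×103.4 = 11.832 lb.
% P₂O₅ = 11.832 / 192.4 = 6.14969%.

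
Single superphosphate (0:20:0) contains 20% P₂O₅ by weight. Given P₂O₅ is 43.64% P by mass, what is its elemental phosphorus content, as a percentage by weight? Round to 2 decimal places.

%P = 20 × 0.4364 = 8.728%.

8.73% P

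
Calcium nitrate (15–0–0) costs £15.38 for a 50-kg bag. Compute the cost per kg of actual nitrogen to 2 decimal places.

N in bag = 50 × 15% = 7.5 kg.
Cost per kg N = £15.38 / 7.5 = £2.0507.

£2.05 per kg N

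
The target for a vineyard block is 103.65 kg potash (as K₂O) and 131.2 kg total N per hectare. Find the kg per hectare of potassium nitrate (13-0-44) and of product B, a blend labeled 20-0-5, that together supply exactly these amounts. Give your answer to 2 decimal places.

173.87 kg potassium nitrate, 542.99 kg product B

With a, b = kg per hectare of potassium nitrate and product B:
K₂O: 0.44·a + 0.05·b = 103.65
N: 0.13·a + 0.2·b = 131.2
Eliminate b: (row1) − 0.05/0.2·(row2) → 0.4075·a = 70.85, so a = 173.865.
Then b = (131.2 − 0.13·173.865) / 0.2 = 542.988.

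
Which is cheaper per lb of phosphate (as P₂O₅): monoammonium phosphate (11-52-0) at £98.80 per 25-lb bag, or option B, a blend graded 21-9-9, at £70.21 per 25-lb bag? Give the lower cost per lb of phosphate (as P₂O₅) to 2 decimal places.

£7.60 per lb P₂O₅ (monoammonium phosphate)

monoammonium phosphate: P₂O₅ per bag = 25 × 52% = 13 lb; cost = 98.80 / 13 = £7.6000/lb P₂O₅.
option B: P₂O₅ per bag = 25 × 9% = 2.25 lb; cost = 70.21 / 2.25 = £31.2044/lb P₂O₅.
monoammonium phosphate is cheaper.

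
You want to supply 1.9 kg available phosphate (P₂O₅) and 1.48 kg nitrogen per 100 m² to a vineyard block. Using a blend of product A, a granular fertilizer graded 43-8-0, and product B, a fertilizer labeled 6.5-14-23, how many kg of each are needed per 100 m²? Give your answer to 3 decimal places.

1.522 kg product A, 12.702 kg product B

With a, b = kg per 100 m² of product A and product B:
P₂O₅: 0.08·a + 0.14·b = 1.9
N: 0.43·a + 0.065·b = 1.48
Solving simultaneously: a = 1.52182, b = 12.7018.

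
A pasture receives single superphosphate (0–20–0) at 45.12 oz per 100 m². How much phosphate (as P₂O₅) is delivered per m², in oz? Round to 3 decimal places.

0.090 oz P₂O₅ per sq m

P₂O₅ per 100 m² = 45.12 × 20% = 9.024 oz.
Convert to per m²: 9.024 × 0.01 = 0.09024 oz.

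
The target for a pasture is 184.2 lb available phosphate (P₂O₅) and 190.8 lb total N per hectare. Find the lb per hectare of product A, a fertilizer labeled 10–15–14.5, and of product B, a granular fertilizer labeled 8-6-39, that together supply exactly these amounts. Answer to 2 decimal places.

548.00 lb product A, 1700.00 lb product B

With a, b = lb per hectare of product A and product B:
P₂O₅: 0.15·a + 0.06·b = 184.2
N: 0.1·a + 0.08·b = 190.8
Eliminate b: (row1) − 0.06/0.08·(row2) → 0.075·a = 41.1, so a = 548.
Then b = (190.8 − 0.1·548) / 0.08 = 1700.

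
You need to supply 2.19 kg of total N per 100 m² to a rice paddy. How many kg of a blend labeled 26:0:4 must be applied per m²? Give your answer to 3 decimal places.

0.084 kg of product per sq m

Product per 100 m² = 2.19 / 26% = 8.42308 kg.
Convert to per m²: 8.42308 × 0.01 = 0.0842308 kg.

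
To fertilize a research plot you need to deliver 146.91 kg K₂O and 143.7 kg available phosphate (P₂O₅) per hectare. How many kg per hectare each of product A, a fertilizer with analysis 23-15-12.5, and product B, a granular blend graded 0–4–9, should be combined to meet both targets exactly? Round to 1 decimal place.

830.2 kg product A, 479.3 kg product B

With a, b = kg per hectare of product A and product B:
K₂O: 0.125·a + 0.09·b = 146.91
P₂O₅: 0.15·a + 0.04·b = 143.7
Solving simultaneously: a = 830.188, b = 479.294.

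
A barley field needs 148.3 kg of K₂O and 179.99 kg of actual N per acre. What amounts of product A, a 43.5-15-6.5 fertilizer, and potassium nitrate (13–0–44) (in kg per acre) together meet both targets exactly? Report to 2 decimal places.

327.50 kg product A, 288.66 kg potassium nitrate

Per-acre balance (a = product A, b = potassium nitrate):
K₂O: 0.065·a + 0.44·b = 148.3
N: 0.435·a + 0.13·b = 179.99
Eliminate b: (row1) − 0.44/0.13·(row2) → -1.40731·a = -460.897, so a = 327.503.
Then b = (179.99 − 0.435·327.503) / 0.13 = 288.664.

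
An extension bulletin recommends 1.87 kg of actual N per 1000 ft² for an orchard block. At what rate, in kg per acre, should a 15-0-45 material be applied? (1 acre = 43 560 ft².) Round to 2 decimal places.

543.05 kg of product per acre

Product per 1000 ft² = 1.87 / 15% = 12.4667 kg.
Convert to per acre: 12.4667 × 43.56 = 543.048 kg.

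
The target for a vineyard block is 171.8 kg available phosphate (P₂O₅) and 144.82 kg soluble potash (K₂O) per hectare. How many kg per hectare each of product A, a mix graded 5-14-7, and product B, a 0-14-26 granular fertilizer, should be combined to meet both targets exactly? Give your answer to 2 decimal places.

917.04 kg product A, 310.11 kg product B

With a, b = kg per hectare of product A and product B:
P₂O₅: 0.14·a + 0.14·b = 171.8
K₂O: 0.07·a + 0.26·b = 144.82
Eliminate a: (row1) − 0.14/0.07·(row2) → -0.38·b = -117.84, so b = 310.105.
Back-substitute: a = (171.8 − 0.14·310.105) / 0.14 = 917.038.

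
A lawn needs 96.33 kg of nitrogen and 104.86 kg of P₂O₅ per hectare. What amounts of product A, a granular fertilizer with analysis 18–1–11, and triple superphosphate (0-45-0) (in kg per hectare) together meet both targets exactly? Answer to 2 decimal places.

Per-hectare balance (a = product A, b = triple superphosphate):
N: 0.18·a + 0·b = 96.33
P₂O₅: 0.01·a + 0.45·b = 104.86
From row1: a = (96.33 − 0·b) / 0.18.
Into row2: 0.01·(96.33 − 0·b)/0.18 + 0.45·b = 104.86 → b = 221.1296, a = 535.167.

535.17 kg product A, 221.13 kg triple superphosphate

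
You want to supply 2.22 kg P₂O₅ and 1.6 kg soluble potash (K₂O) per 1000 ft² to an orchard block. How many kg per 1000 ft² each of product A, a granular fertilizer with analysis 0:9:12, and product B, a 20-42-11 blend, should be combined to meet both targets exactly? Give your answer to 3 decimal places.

With a, b = kg per 1000 ft² of product A and product B:
P₂O₅: 0.09·a + 0.42·b = 2.22
K₂O: 0.12·a + 0.11·b = 1.6
Solving simultaneously: a = 10.56296, b = 3.02222.

10.563 kg product A, 3.022 kg product B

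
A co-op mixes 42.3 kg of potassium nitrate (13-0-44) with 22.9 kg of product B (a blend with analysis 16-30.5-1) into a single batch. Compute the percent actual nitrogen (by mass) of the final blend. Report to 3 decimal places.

Total mass = 42.3 + 22.9 = 65.2 kg.
N mass = 13%×42.3 + 16%×22.9 = 9.163 kg.
% N = 9.163 / 65.2 = 14.0537%.

14.054% N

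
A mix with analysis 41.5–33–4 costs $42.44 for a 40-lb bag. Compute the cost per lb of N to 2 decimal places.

$2.56 per lb N

N in bag = 40 × 41.5% = 16.6 lb.
Cost per lb N = $42.44 / 16.6 = $2.5566.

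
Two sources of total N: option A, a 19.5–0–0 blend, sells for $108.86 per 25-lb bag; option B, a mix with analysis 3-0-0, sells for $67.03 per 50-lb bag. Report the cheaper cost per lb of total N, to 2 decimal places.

option A: N per bag = 25 × 19.5% = 4.875 lb; cost = 108.86 / 4.875 = $22.3303/lb N.
option B: N per bag = 50 × 3% = 1.5 lb; cost = 67.03 / 1.5 = $44.6867/lb N.
option A is cheaper.

$22.33 per lb N (option A)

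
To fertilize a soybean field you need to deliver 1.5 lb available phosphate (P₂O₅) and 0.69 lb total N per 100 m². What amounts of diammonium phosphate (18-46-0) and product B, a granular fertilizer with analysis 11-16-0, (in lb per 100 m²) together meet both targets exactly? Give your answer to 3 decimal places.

Let a = lb of diammonium phosphate, b = lb of product B (per 100 m²).
P₂O₅: 0.46·a + 0.16·b = 1.5
N: 0.18·a + 0.11·b = 0.69
Eliminate a: (row1) − 0.46/0.18·(row2) → -0.121111·b = -0.263333, so b = 2.17431.
Back-substitute: a = (1.5 − 0.16·2.17431) / 0.46 = 2.50459.

2.505 lb diammonium phosphate, 2.174 lb product B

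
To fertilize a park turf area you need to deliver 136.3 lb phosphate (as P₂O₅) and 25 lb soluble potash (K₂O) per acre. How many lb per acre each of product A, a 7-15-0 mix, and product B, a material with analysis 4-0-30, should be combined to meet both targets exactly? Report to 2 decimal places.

With a, b = lb per acre of product A and product B:
P₂O₅: 0.15·a + 0·b = 136.3
K₂O: 0·a + 0.3·b = 25
Solving simultaneously: a = 908.667, b = 83.3333.

908.67 lb product A, 83.33 lb product B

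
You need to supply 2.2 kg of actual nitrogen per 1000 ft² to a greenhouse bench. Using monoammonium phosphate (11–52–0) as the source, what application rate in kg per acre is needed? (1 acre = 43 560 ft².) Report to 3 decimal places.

Product per 1000 ft² = 2.2 / 11% = 20 kg.
Convert to per acre: 20 × 43.56 = 871.2 kg.

871.200 kg of product per acre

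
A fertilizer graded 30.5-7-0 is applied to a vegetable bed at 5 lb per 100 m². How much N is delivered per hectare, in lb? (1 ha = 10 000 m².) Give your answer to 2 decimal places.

nitrogen per 100 m² = 5 × 30.5% = 1.525 lb.
Convert to per hectare: 1.525 × 100 = 152.5 lb.

152.50 lb N per hectare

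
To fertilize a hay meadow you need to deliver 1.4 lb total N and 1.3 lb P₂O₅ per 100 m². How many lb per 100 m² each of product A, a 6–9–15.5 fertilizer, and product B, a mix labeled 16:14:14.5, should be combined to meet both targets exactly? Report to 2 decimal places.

2.00 lb product A, 8.00 lb product B

With a, b = lb per 100 m² of product A and product B:
N: 0.06·a + 0.16·b = 1.4
P₂O₅: 0.09·a + 0.14·b = 1.3
From row1: a = (1.4 − 0.16·b) / 0.06.
Into row2: 0.09·(1.4 − 0.16·b)/0.06 + 0.14·b = 1.3 → b = 8, a = 2.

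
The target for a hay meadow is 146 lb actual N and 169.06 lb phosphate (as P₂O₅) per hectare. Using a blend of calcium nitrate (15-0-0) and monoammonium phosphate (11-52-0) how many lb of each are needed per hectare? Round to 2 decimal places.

Per-hectare balance (a = calcium nitrate, b = monoammonium phosphate):
N: 0.15·a + 0.11·b = 146
P₂O₅: 0·a + 0.52·b = 169.06
Solving simultaneously: a = 734.915, b = 325.115.

734.92 lb calcium nitrate, 325.12 lb monoammonium phosphate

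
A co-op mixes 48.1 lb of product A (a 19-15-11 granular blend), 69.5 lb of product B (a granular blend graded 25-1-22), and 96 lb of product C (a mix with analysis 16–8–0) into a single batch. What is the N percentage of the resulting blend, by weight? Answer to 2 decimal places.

19.60% N

Total mass = 48.1 + 69.5 + 96 = 213.6 lb.
N mass = 19%×48.1 + 25%×69.5 + 16%×96 = 41.874 lb.
% N = 41.874 / 213.6 = 19.6039%.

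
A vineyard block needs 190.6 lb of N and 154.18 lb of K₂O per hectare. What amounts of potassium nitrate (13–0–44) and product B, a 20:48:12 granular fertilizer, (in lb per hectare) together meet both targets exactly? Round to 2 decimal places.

Per-hectare balance (a = potassium nitrate, b = product B):
N: 0.13·a + 0.2·b = 190.6
K₂O: 0.44·a + 0.12·b = 154.18
From row1: a = (190.6 − 0.2·b) / 0.13.
Into row2: 0.44·(190.6 − 0.2·b)/0.13 + 0.12·b = 154.18 → b = 881.5, a = 110.

110.00 lb potassium nitrate, 881.50 lb product B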